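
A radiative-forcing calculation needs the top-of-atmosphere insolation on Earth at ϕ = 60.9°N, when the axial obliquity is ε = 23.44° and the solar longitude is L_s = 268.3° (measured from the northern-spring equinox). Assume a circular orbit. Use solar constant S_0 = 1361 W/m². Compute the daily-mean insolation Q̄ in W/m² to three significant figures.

Solar declination: sin δ = sin ε · sin L_s = sin 23.44° × sin 268.3° = -0.39761, so δ = -23.429°.
cos h₀ = −tan(+60.9°) tan(-23.429°) = 0.7786, h₀ = 0.6784 rad.
Bracket: h₀ sin ϕ sin δ + cos ϕ cos δ sin h₀ = 0.6784×0.87377×-0.39761 + 0.48634×0.91755×0.62757 = -0.235690 + 0.280048 = 0.044358.
Q̄ = (S_0/π) × [bracket] = (1361/π) × 0.044358 = 19.22 W/m².

Q̄ ≈ 19.2 W/m²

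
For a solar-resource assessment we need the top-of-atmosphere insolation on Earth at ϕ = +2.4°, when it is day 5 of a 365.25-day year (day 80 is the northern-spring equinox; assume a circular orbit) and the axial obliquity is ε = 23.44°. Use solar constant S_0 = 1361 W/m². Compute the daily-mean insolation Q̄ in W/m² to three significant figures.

Q̄ ≈ 389 W/m²

Solar longitude: L_s = 360° × (5 − 80)/365.25 = -73.922°, i.e. -73.922° + 360° = 286.078°.
sin δ = sin 23.44° × sin 286.078° = -0.38223, so δ = -22.472°.
cos h₀ = −tan(+2.4°) tan(-22.472°) = 0.0173, h₀ = 1.5535 rad.
Bracket: h₀ sin ϕ sin δ + cos ϕ cos δ sin h₀ = 1.5535×0.04188×-0.38223 + 0.99912×0.92407×0.99985 = -0.024868 + 0.923118 = 0.898250.
Q̄ = (S_0/π) × [bracket] = (1361/π) × 0.898250 = 389.1 W/m².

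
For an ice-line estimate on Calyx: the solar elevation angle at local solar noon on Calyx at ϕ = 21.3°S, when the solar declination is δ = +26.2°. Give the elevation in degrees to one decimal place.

At local noon the hour angle is zero, so the zenith angle equals |ϕ − δ| = |-21.3° − (+26.200°)| = 47.500°.
Elevation = 90° − 47.500° = 42.5°.

42.5°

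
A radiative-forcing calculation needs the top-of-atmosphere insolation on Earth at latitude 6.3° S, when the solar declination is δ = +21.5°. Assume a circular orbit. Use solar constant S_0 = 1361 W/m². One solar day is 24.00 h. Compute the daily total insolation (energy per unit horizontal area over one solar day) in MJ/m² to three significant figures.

cos h₀ = −tan(-6.3°) tan(+21.500°) = 0.0435, h₀ = 1.5273 rad.
Bracket: h₀ sin ϕ sin δ + cos ϕ cos δ sin h₀ = 1.5273×-0.10973×0.36650 + 0.99396×0.93042×0.99905 = -0.061422 + 0.923922 = 0.862500.
Q̄ = (S_0/π) × [bracket] = (1361/π) × 0.862500 = 373.65 W/m².
Daily total = Q̄ × 24.00 h × 3600 s/h = 373.65 × 24.00 × 3600 / 10⁶ = 32.28 MJ/m².

32.3 MJ/m²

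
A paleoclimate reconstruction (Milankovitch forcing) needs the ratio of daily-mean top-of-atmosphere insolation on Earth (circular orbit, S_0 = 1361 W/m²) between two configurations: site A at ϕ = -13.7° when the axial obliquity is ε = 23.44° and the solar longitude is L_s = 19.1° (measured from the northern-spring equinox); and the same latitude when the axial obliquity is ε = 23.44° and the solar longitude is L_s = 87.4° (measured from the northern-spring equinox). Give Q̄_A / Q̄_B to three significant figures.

— Configuration A (ϕ=-13.7°):
Solar declination: sin δ = sin ε · sin L_s = sin 23.44° × sin 19.1° = 0.13016, so δ = +7.479°.
cos h₀ = −tan(-13.7°) tan(+7.479°) = 0.0320, h₀ = 1.5388 rad.
Bracket: h₀ sin ϕ sin δ + cos ϕ cos δ sin h₀ = 1.5388×-0.23684×0.13016 + 0.97155×0.99149×0.99949 = -0.047437 + 0.962791 = 0.915354.
Q̄ = (S_0/π) × [bracket] = (1361/π) × 0.915354 = 396.55 W/m².
— Configuration B (ϕ=-13.7°):
Solar declination: sin δ = sin ε · sin L_s = sin 23.44° × sin 87.4° = 0.39738, so δ = +23.414°.
cos h₀ = −tan(-13.7°) tan(+23.414°) = 0.1056, h₀ = 1.4650 rad.
Bracket: h₀ sin ϕ sin δ + cos ϕ cos δ sin h₀ = 1.4650×-0.23684×0.39738 + 0.97155×0.91765×0.99441 = -0.137879 + 0.886559 = 0.748680.
Q̄ = (S_0/π) × [bracket] = (1361/π) × 0.748680 = 324.34 W/m².
Ratio Q̄_A / Q̄_B = 396.55 / 324.34 = 1.223.

Q̄_A / Q̄_B ≈ 1.22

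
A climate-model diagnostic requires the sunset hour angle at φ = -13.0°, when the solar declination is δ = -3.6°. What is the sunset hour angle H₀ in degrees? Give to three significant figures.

cos H₀ = −tan φ · tan δ = −tan(-13.0°) × tan(-3.600°) = -0.0145, so H₀ = 1.5853 rad = 90.83°.

H₀ = 90.8°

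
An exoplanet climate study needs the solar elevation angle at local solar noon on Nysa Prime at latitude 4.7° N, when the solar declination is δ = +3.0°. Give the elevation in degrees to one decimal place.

88.3°

At local noon the hour angle is zero, so the zenith angle equals |ϕ − δ| = |+4.7° − (+3.000°)| = 1.700°.
Elevation = 90° − 1.700° = 88.3°.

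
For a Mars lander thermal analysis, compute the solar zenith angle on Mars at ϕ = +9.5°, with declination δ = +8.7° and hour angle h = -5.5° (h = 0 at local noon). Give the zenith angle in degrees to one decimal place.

cos θ_z = sin ϕ sin δ + cos ϕ cos δ cos h = 0.024965 + 0.970449 = 0.995414.
θ_z = arccos(0.995414) = 5.5°.

θ_z = 5.5°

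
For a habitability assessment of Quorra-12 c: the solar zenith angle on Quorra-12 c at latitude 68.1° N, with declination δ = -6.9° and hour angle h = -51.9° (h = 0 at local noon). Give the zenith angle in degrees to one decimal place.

θ_z = 83.3°

cos θ_z = sin φ sin δ + cos φ cos δ cos h = -0.111467 + 0.228480 = 0.117013.
θ_z = arccos(0.117013) = 83.3°.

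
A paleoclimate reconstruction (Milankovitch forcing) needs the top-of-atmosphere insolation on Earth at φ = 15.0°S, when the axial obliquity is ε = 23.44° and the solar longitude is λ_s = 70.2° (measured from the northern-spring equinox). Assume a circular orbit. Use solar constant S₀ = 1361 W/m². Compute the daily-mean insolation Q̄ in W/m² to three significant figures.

Q̄ ≈ 324 W/m²

Solar declination: sin δ = sin ε · sin λ_s = sin 23.44° × sin 70.2° = 0.37427, so δ = +21.979°.
cos H₀ = −tan(-15.0°) tan(+21.979°) = 0.1081, H₀ = 1.4624 rad.
Bracket: H₀ sin φ sin δ + cos φ cos δ sin H₀ = 1.4624×-0.25882×0.37427 + 0.96593×0.92732×0.99414 = -0.141661 + 0.890477 = 0.748816.
Q̄ = (S₀/π) × [bracket] = (1361/π) × 0.748816 = 324.4 W/m².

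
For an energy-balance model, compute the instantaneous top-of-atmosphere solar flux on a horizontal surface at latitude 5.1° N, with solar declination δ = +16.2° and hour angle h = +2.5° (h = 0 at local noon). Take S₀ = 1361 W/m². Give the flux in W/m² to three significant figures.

1.33e+03 W/m²

cos θ_z = sin φ sin δ + cos φ cos δ cos h = 0.024801 + 0.955582 = 0.980383.
Flux = S₀ · cos θ_z = 1361 × 0.980383 = 1334 W/m².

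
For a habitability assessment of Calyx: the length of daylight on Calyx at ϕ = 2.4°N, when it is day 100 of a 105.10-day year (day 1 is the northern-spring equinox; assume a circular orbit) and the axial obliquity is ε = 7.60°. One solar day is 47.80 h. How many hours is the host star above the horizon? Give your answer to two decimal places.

23.87 h

Solar longitude: L_s = 360° × (100 − 1)/105.10 = 339.106°.
sin δ = sin 7.60° × sin 339.106° = -0.04717, so δ = -2.704°.
cos h₀ = −tan ϕ · tan δ = −tan(+2.4°) × tan(-2.704°) = 0.0020, so h₀ = 1.5688 rad = 89.89°.
Daylight = 2h₀/(2π) × 47.80 h = (1.5688/π) × 47.80 = 23.87 h.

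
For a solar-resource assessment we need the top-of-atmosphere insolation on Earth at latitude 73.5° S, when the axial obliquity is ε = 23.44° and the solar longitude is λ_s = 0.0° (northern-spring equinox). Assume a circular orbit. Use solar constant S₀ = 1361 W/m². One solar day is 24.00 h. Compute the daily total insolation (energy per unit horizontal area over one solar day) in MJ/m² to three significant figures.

10.6 MJ/m²

Solar declination: sin δ = sin ε · sin λ_s = sin 23.44° × sin 0.0° = 0.00000, so δ = +0.000°.
cos H₀ = −tan(-73.5°) tan(+0.000°) = 0.0000, H₀ = 1.5708 rad.
Bracket: H₀ sin φ sin δ + cos φ cos δ sin H₀ = 1.5708×-0.95882×0.00000 + 0.28402×1.00000×1.00000 = -0.000000 + 0.284020 = 0.284020.
Q̄ = (S₀/π) × [bracket] = (1361/π) × 0.284020 = 123.04 W/m².
Daily total = Q̄ × 24.00 h × 3600 s/h = 123.04 × 24.00 × 3600 / 10⁶ = 10.63 MJ/m².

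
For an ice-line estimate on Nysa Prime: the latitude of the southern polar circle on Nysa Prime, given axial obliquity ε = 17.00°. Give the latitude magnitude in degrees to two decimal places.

The polar circle is the lowest latitude that experiences at least one full rotation of continuous darkness at the northern-summer solstice; it lies at |φ| = 90° − ε = 90° − 17.00° = 73.00°.

73.00°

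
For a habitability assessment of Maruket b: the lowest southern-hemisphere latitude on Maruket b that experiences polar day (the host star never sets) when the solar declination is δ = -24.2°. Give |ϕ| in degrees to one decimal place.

|ϕ| = 65.8°

Polar day requires cos h₀ = −tan ϕ tan δ ≤ −1, i.e. tan ϕ tan δ ≥ 1.
The boundary is |tan ϕ| · |tan δ| = 1, so |ϕ| = 90° − |δ| = 90° − 24.2° = 65.8° in the southern hemisphere.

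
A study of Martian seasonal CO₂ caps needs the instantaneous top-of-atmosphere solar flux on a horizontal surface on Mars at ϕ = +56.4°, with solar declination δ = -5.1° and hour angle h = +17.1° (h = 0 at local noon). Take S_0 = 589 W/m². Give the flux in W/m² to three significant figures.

267 W/m²

cos θ_z = sin ϕ sin δ + cos ϕ cos δ cos h = -0.074042 + 0.526834 = 0.452792.
Flux = S_0 · cos θ_z = 589 × 0.452792 = 266.7 W/m².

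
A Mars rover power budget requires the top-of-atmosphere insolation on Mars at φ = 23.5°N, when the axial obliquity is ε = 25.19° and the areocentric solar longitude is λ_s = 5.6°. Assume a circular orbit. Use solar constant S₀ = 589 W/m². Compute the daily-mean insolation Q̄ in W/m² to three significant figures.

sin δ = sin 25.19° × sin 5.6° = 0.04153, so δ = +2.380°.
cos H₀ = −tan(+23.5°) tan(+2.380°) = -0.0181, H₀ = 1.5889 rad.
Bracket: H₀ sin φ sin δ + cos φ cos δ sin H₀ = 1.5889×0.39875×0.04153 + 0.91706×0.99914×0.99984 = 0.026312 + 0.916125 = 0.942437.
Q̄ = (S₀/π) × [bracket] = (589/π) × 0.942437 = 176.7 W/m².

Q̄ ≈ 177 W/m²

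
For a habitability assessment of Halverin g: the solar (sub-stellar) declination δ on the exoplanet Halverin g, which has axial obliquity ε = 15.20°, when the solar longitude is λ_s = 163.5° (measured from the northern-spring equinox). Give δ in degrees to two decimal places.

sin δ = sin ε · sin λ_s = sin 15.20° × sin 163.5° = 0.074466.
δ = arcsin(0.074466) = +4.27°.

δ = +4.27°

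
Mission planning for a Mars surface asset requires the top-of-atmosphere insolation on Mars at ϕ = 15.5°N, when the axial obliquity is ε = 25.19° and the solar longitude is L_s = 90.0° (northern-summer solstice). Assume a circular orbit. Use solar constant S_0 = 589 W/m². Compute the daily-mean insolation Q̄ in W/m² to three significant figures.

Q̄ ≈ 198 W/m²

Solar declination: sin δ = sin ε · sin L_s = sin 25.19° × sin 90.0° = 0.42562, so δ = +25.190°.
cos h₀ = −tan(+15.5°) tan(+25.190°) = -0.1304, h₀ = 1.7016 rad.
Bracket: h₀ sin ϕ sin δ + cos ϕ cos δ sin h₀ = 1.7016×0.26724×0.42562 + 0.96363×0.90490×0.99146 = 0.193545 + 0.864542 = 1.058087.
Q̄ = (S_0/π) × [bracket] = (589/π) × 1.058087 = 198.4 W/m².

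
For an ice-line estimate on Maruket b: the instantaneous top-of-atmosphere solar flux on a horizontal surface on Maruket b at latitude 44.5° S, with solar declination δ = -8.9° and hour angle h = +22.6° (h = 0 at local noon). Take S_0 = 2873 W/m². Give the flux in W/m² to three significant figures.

cos θ_z = sin ϕ sin δ + cos ϕ cos δ cos h = 0.108438 + 0.650552 = 0.758990.
Flux = S_0 · cos θ_z = 2873 × 0.758990 = 2181 W/m².

2.18e+03 W/m²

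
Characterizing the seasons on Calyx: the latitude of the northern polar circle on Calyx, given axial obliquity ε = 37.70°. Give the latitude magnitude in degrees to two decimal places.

The polar circle is the lowest latitude that experiences at least one full rotation of continuous daylight at the northern-summer solstice; it lies at |φ| = 90° − ε = 90° − 37.70° = 52.30°.

52.30°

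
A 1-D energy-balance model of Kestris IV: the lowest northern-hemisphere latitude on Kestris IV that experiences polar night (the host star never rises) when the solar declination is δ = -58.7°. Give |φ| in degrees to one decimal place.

Polar night requires cos H₀ = −tan φ tan δ ≥ 1, i.e. tan φ tan δ ≤ −1.
The boundary is |tan φ| · |tan δ| = 1, so |φ| = 90° − |δ| = 90° − 58.7° = 31.3° in the northern hemisphere.

|φ| = 31.3°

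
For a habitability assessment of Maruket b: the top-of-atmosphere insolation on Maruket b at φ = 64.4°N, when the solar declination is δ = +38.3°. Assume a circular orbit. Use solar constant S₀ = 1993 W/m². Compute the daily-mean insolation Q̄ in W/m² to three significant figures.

cos H₀ = −tan(+64.4°) tan(+38.300°) = -1.6483 ≤ −1 ⇒ polar day, H₀ = π.
Bracket: H₀ sin φ sin δ + cos φ cos δ sin H₀ = 3.1416×0.90183×0.61978 + 0.43209×0.78478×0.00000 = 1.755954 + 0.000000 = 1.755954.
Q̄ = (S₀/π) × [bracket] = (1993/π) × 1.755954 = 1114 W/m².

Q̄ ≈ 1.11e+03 W/m²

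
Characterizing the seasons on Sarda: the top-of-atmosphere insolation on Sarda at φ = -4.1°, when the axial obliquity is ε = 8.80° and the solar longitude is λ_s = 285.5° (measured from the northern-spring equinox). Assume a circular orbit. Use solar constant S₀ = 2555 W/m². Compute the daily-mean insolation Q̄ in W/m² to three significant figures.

Q̄ ≈ 816 W/m²

Solar declination: sin δ = sin ε · sin λ_s = sin 8.80° × sin 285.5° = -0.14742, so δ = -8.478°.
cos H₀ = −tan(-4.1°) tan(-8.478°) = -0.0107, H₀ = 1.5815 rad.
Bracket: H₀ sin φ sin δ + cos φ cos δ sin H₀ = 1.5815×-0.07150×-0.14742 + 0.99744×0.98907×0.99994 = 0.016670 + 0.986479 = 1.003149.
Q̄ = (S₀/π) × [bracket] = (2555/π) × 1.003149 = 815.8 W/m².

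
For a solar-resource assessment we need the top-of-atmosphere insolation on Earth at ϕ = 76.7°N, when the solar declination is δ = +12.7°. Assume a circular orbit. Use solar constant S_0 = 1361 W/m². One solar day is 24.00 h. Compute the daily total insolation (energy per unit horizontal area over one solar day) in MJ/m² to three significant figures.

25.2 MJ/m²

cos h₀ = −tan(+76.7°) tan(+12.700°) = -0.9533, h₀ = 2.8349 rad.
Bracket: h₀ sin ϕ sin δ + cos ϕ cos δ sin h₀ = 2.8349×0.97318×0.21985 + 0.23005×0.97553×0.30190 = 0.606537 + 0.067753 = 0.674290.
Q̄ = (S_0/π) × [bracket] = (1361/π) × 0.674290 = 292.12 W/m².
Daily total = Q̄ × 24.00 h × 3600 s/h = 292.12 × 24.00 × 3600 / 10⁶ = 25.24 MJ/m².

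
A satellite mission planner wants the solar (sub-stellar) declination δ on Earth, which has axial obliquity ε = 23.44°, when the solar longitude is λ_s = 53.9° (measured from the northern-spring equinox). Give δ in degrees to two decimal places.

δ = +18.75°

sin δ = sin ε · sin λ_s = sin 23.44° × sin 53.9° = 0.321409.
δ = arcsin(0.321409) = +18.75°.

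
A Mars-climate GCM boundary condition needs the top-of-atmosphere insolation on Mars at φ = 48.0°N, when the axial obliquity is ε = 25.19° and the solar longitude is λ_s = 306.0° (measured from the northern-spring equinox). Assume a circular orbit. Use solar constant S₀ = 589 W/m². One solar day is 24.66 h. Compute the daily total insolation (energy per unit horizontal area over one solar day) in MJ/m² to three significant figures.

4.65 MJ/m²

Solar declination: sin δ = sin ε · sin λ_s = sin 25.19° × sin 306.0° = -0.34433, so δ = -20.141°.
cos H₀ = −tan(+48.0°) tan(-20.141°) = 0.4073, H₀ = 1.1513 rad.
Bracket: H₀ sin φ sin δ + cos φ cos δ sin H₀ = 1.1513×0.74314×-0.34433 + 0.66913×0.93885×0.91328 = -0.294601 + 0.573734 = 0.279133.
Q̄ = (S₀/π) × [bracket] = (589/π) × 0.279133 = 52.333 W/m².
Daily total = Q̄ × 24.66 h × 3600 s/h = 52.333 × 24.66 × 3600 / 10⁶ = 4.646 MJ/m².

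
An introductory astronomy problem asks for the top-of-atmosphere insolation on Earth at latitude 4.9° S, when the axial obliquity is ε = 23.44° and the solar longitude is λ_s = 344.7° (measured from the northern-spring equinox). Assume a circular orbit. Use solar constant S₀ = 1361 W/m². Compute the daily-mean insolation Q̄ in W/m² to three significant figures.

Q̄ ≈ 435 W/m²

Solar declination: sin δ = sin ε · sin λ_s = sin 23.44° × sin 344.7° = -0.10497, so δ = -6.025°.
cos H₀ = −tan(-4.9°) tan(-6.025°) = -0.0090, H₀ = 1.5798 rad.
Bracket: H₀ sin φ sin δ + cos φ cos δ sin H₀ = 1.5798×-0.08542×-0.10497 + 0.99635×0.99448×0.99996 = 0.014165 + 0.990811 = 1.004976.
Q̄ = (S₀/π) × [bracket] = (1361/π) × 1.004976 = 435.4 W/m².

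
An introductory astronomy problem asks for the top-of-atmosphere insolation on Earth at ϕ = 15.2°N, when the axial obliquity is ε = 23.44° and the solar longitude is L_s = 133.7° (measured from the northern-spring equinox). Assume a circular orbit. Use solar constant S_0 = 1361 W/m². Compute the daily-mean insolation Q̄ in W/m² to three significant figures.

Solar declination: sin δ = sin ε · sin L_s = sin 23.44° × sin 133.7° = 0.28759, so δ = +16.714°.
cos h₀ = −tan(+15.2°) tan(+16.714°) = -0.0816, h₀ = 1.6525 rad.
Bracket: h₀ sin ϕ sin δ + cos ϕ cos δ sin h₀ = 1.6525×0.26219×0.28759 + 0.96502×0.95775×0.99667 = 0.124604 + 0.921170 = 1.045774.
Q̄ = (S_0/π) × [bracket] = (1361/π) × 1.045774 = 453.0 W/m².

Q̄ ≈ 453 W/m²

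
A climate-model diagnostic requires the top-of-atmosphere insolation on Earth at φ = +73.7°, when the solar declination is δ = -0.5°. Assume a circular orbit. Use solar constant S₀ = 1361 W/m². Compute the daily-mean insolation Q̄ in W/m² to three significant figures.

Q̄ ≈ 116 W/m²

cos H₀ = −tan(+73.7°) tan(-0.500°) = 0.0298, H₀ = 1.5409 rad.
Bracket: H₀ sin φ sin δ + cos φ cos δ sin H₀ = 1.5409×0.95981×-0.00873 + 0.28067×0.99996×0.99955 = -0.012911 + 0.280532 = 0.267621.
Q̄ = (S₀/π) × [bracket] = (1361/π) × 0.267621 = 115.9 W/m².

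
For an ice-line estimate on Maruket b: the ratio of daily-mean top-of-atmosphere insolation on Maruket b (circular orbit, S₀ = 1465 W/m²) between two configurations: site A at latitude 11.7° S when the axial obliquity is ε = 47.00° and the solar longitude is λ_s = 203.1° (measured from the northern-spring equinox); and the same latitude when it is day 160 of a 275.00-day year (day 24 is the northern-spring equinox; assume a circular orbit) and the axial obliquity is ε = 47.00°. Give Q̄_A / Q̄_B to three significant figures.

Q̄_A / Q̄_B ≈ 1.06

— Configuration A (φ=-11.7°):
Solar declination: sin δ = sin ε · sin λ_s = sin 47.00° × sin 203.1° = -0.28694, so δ = -16.675°.
cos H₀ = −tan(-11.7°) tan(-16.675°) = -0.0620, H₀ = 1.6329 rad.
Bracket: H₀ sin φ sin δ + cos φ cos δ sin H₀ = 1.6329×-0.20279×-0.28694 + 0.97922×0.95795×0.99807 = 0.095016 + 0.936233 = 1.031249.
Q̄ = (S₀/π) × [bracket] = (1465/π) × 1.031249 = 480.90 W/m².
— Configuration B (φ=-11.7°):
Solar longitude: λ_s = 360° × (160 − 24)/275.00 = 178.036°.
sin δ = sin 47.00° × sin 178.036° = 0.02506, so δ = +1.436°.
cos H₀ = −tan(-11.7°) tan(+1.436°) = 0.0052, H₀ = 1.5656 rad.
Bracket: H₀ sin φ sin δ + cos φ cos δ sin H₀ = 1.5656×-0.20279×0.02506 + 0.97922×0.99969×0.99999 = -0.007956 + 0.978907 = 0.970951.
Q̄ = (S₀/π) × [bracket] = (1465/π) × 0.970951 = 452.78 W/m².
Ratio Q̄_A / Q̄_B = 480.90 / 452.78 = 1.062.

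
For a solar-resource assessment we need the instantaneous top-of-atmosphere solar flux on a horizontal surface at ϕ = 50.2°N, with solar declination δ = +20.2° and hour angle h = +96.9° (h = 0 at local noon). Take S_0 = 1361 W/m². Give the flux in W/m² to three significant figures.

263 W/m²

cos θ_z = sin ϕ sin δ + cos ϕ cos δ cos h = 0.265287 + -0.072171 = 0.193116.
Flux = S_0 · cos θ_z = 1361 × 0.193116 = 262.8 W/m².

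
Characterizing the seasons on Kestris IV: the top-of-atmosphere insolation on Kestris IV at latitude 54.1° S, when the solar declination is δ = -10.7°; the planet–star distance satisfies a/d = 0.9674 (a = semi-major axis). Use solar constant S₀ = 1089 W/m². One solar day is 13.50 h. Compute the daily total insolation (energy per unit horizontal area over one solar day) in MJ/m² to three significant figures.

13.1 MJ/m²

cos H₀ = −tan(-54.1°) tan(-10.700°) = -0.2610, H₀ = 1.8349 rad.
Bracket: H₀ sin φ sin δ + cos φ cos δ sin H₀ = 1.8349×-0.81004×-0.18567 + 0.58637×0.98261×0.96533 = 0.275969 + 0.556197 = 0.832166.
Inverse-square distance factor (a/d)² = 0.9674² = 0.935863.
Q̄ = (S₀/π) × 0.935863 × [bracket] = (1089/π) × 0.935863 × 0.832166 = 269.96 W/m².
Daily total = Q̄ × 13.50 h × 3600 s/h = 269.96 × 13.50 × 3600 / 10⁶ = 13.12 MJ/m².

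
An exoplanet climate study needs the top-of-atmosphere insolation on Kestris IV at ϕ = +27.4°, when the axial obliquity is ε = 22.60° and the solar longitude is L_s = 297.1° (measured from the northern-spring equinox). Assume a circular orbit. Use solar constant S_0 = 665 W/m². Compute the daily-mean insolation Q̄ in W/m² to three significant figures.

Q̄ ≈ 127 W/m²

Solar declination: sin δ = sin ε · sin L_s = sin 22.60° × sin 297.1° = -0.34210, so δ = -20.005°.
cos h₀ = −tan(+27.4°) tan(-20.005°) = 0.1887, h₀ = 1.3809 rad.
Bracket: h₀ sin ϕ sin δ + cos ϕ cos δ sin h₀ = 1.3809×0.46020×-0.34210 + 0.88782×0.93966×0.98203 = -0.217401 + 0.819257 = 0.601856.
Q̄ = (S_0/π) × [bracket] = (665/π) × 0.601856 = 127.4 W/m².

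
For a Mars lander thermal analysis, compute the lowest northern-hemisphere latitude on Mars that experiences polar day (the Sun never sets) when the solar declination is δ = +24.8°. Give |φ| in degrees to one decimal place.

Polar day requires cos H₀ = −tan φ tan δ ≤ −1, i.e. tan φ tan δ ≥ 1.
The boundary is |tan φ| · |tan δ| = 1, so |φ| = 90° − |δ| = 90° − 24.8° = 65.2° in the northern hemisphere.

|φ| = 65.2°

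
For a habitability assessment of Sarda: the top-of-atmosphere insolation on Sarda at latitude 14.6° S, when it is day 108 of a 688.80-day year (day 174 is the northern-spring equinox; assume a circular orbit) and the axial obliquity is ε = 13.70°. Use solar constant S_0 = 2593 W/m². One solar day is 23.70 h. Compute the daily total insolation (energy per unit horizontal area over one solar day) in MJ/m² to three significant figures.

Solar longitude: L_s = 360° × (108 − 174)/688.80 = -34.495°, i.e. -34.495° + 360° = 325.505°.
sin δ = sin 13.70° × sin 325.505° = -0.13413, so δ = -7.708°.
cos h₀ = −tan(-14.6°) tan(-7.708°) = -0.0353, h₀ = 1.6061 rad.
Bracket: h₀ sin ϕ sin δ + cos ϕ cos δ sin h₀ = 1.6061×-0.25207×-0.13413 + 0.96771×0.99096×0.99938 = 0.054302 + 0.958367 = 1.012669.
Q̄ = (S_0/π) × [bracket] = (2593/π) × 1.012669 = 835.83 W/m².
Daily total = Q̄ × 23.70 h × 3600 s/h = 835.83 × 23.70 × 3600 / 10⁶ = 71.31 MJ/m².

71.3 MJ/m²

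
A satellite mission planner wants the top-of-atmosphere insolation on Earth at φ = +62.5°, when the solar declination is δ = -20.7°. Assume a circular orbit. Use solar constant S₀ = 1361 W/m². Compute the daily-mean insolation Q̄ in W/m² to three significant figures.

Q̄ ≈ 25.7 W/m²

cos H₀ = −tan(+62.5°) tan(-20.700°) = 0.7259, H₀ = 0.7585 rad.
Bracket: H₀ sin φ sin δ + cos φ cos δ sin H₀ = 0.7585×0.88701×-0.35347 + 0.46175×0.93544×0.68782 = -0.237814 + 0.297097 = 0.059283.
Q̄ = (S₀/π) × [bracket] = (1361/π) × 0.059283 = 25.68 W/m².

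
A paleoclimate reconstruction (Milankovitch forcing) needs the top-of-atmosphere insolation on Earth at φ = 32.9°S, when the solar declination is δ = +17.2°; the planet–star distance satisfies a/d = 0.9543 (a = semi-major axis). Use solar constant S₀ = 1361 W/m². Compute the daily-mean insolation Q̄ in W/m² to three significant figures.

Q̄ ≈ 223 W/m²

cos H₀ = −tan(-32.9°) tan(+17.200°) = 0.2003, H₀ = 1.3692 rad.
Bracket: H₀ sin φ sin δ + cos φ cos δ sin H₀ = 1.3692×-0.54317×0.29571 + 0.83962×0.95528×0.97974 = -0.219922 + 0.785822 = 0.565900.
Inverse-square distance factor (a/d)² = 0.9543² = 0.910688.
Q̄ = (S₀/π) × 0.910688 × [bracket] = (1361/π) × 0.910688 × 0.565900 = 223.3 W/m².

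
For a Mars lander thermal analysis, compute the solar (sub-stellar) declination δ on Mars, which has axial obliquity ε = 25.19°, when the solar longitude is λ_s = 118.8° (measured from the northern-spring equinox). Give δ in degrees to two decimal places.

δ = +21.90°

sin δ = sin ε · sin λ_s = sin 25.19° × sin 118.8° = 0.372975.
δ = arcsin(0.372975) = +21.90°.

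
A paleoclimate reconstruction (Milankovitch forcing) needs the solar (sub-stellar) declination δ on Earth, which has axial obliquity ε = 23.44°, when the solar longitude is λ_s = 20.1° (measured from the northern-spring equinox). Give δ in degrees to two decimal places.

sin δ = sin ε · sin λ_s = sin 23.44° × sin 20.1° = 0.136704.
δ = arcsin(0.136704) = +7.86°.

δ = +7.86°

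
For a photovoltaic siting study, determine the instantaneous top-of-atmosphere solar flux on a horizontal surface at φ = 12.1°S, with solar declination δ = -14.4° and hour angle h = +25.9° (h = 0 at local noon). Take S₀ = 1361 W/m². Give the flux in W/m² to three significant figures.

1.23e+03 W/m²

cos θ_z = sin φ sin δ + cos φ cos δ cos h = 0.052130 + 0.851939 = 0.904069.
Flux = S₀ · cos θ_z = 1361 × 0.904069 = 1230 W/m².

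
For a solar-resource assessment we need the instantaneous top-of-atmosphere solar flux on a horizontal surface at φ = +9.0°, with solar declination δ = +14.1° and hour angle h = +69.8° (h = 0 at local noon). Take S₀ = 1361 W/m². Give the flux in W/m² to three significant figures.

cos θ_z = sin φ sin δ + cos φ cos δ cos h = 0.038110 + 0.330772 = 0.368882.
Flux = S₀ · cos θ_z = 1361 × 0.368882 = 502.0 W/m².

502 W/m²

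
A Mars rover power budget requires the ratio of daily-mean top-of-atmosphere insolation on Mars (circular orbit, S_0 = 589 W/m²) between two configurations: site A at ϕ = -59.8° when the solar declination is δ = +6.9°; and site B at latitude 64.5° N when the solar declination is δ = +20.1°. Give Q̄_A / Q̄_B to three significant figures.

Q̄_A / Q̄_B ≈ 0.341

— Configuration A (ϕ=-59.8°):
cos h₀ = −tan(-59.8°) tan(+6.900°) = 0.2079, h₀ = 1.3613 rad.
Bracket: h₀ sin ϕ sin δ + cos ϕ cos δ sin h₀ = 1.3613×-0.86427×0.12014 + 0.50302×0.99276×0.97815 = -0.141348 + 0.488467 = 0.347119.
Q̄ = (S_0/π) × [bracket] = (589/π) × 0.347119 = 65.079 W/m².
— Configuration B (ϕ=+64.5°):
cos h₀ = −tan(+64.5°) tan(+20.100°) = -0.7672, h₀ = 2.4453 rad.
Bracket: h₀ sin ϕ sin δ + cos ϕ cos δ sin h₀ = 2.4453×0.90259×0.34366 + 0.43051×0.93909×0.64138 = 0.758493 + 0.259302 = 1.017795.
Q̄ = (S_0/π) × [bracket] = (589/π) × 1.017795 = 190.82 W/m².
Ratio Q̄_A / Q̄_B = 65.079 / 190.82 = 0.3410.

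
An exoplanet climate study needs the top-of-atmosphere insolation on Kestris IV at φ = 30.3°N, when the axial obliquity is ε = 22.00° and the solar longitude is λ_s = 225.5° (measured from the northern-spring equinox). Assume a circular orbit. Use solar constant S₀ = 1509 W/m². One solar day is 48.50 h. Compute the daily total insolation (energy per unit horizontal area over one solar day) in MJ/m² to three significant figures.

52.9 MJ/m²

Solar declination: sin δ = sin ε · sin λ_s = sin 22.00° × sin 225.5° = -0.26719, so δ = -15.497°.
cos H₀ = −tan(+30.3°) tan(-15.497°) = 0.1620, H₀ = 1.4081 rad.
Bracket: H₀ sin φ sin δ + cos φ cos δ sin H₀ = 1.4081×0.50453×-0.26719 + 0.86340×0.96364×0.98679 = -0.189819 + 0.821016 = 0.631197.
Q̄ = (S₀/π) × [bracket] = (1509/π) × 0.631197 = 303.18 W/m².
Daily total = Q̄ × 48.50 h × 3600 s/h = 303.18 × 48.50 × 3600 / 10⁶ = 52.94 MJ/m².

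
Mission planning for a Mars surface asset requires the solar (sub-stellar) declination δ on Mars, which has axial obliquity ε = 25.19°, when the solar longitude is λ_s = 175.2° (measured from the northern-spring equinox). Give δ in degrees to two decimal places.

sin δ = sin ε · sin λ_s = sin 25.19° × sin 175.2° = 0.035615.
δ = arcsin(0.035615) = +2.04°.

δ = +2.04°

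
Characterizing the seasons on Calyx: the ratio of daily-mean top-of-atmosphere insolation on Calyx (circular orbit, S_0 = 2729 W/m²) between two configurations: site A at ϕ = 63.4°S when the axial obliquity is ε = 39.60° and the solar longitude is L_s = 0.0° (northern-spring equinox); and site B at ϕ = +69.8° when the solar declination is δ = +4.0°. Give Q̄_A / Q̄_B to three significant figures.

— Configuration A (ϕ=-63.4°):
Solar declination: sin δ = sin ε · sin L_s = sin 39.60° × sin 0.0° = 0.00000, so δ = +0.000°.
cos h₀ = −tan(-63.4°) tan(+0.000°) = 0.0000, h₀ = 1.5708 rad.
Bracket: h₀ sin ϕ sin δ + cos ϕ cos δ sin h₀ = 1.5708×-0.89415×0.00000 + 0.44776×1.00000×1.00000 = -0.000000 + 0.447760 = 0.447760.
Q̄ = (S_0/π) × [bracket] = (2729/π) × 0.447760 = 388.95 W/m².
— Configuration B (ϕ=+69.8°):
cos h₀ = −tan(+69.8°) tan(+4.000°) = -0.1901, h₀ = 1.7620 rad.
Bracket: h₀ sin ϕ sin δ + cos ϕ cos δ sin h₀ = 1.7620×0.93849×0.06976 + 0.34530×0.99756×0.98177 = 0.115356 + 0.338178 = 0.453534.
Q̄ = (S_0/π) × [bracket] = (2729/π) × 0.453534 = 393.97 W/m².
Ratio Q̄_A / Q̄_B = 388.95 / 393.97 = 0.9873.

Q̄_A / Q̄_B ≈ 0.987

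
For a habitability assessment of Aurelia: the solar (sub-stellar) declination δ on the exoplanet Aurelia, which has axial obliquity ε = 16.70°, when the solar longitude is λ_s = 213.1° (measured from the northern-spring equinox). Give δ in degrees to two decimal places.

sin δ = sin ε · sin λ_s = sin 16.70° × sin 213.1° = -0.156928.
δ = arcsin(-0.156928) = -9.03°.

δ = -9.03°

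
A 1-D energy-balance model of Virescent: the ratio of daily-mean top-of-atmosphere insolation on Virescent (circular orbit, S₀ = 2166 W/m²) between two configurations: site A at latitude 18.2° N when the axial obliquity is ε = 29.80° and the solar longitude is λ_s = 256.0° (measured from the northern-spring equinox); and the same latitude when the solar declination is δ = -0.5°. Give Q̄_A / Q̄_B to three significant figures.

— Configuration A (φ=+18.2°):
Solar declination: sin δ = sin ε · sin λ_s = sin 29.80° × sin 256.0° = -0.48221, so δ = -28.830°.
cos H₀ = −tan(+18.2°) tan(-28.830°) = 0.1810, H₀ = 1.3888 rad.
Bracket: H₀ sin φ sin δ + cos φ cos δ sin H₀ = 1.3888×0.31233×-0.48221 + 0.94997×0.87605×0.98349 = -0.209165 + 0.818481 = 0.609316.
Q̄ = (S₀/π) × [bracket] = (2166/π) × 0.609316 = 420.10 W/m².
— Configuration B (φ=+18.2°):
cos H₀ = −tan(+18.2°) tan(-0.500°) = 0.0029, H₀ = 1.5679 rad.
Bracket: H₀ sin φ sin δ + cos φ cos δ sin H₀ = 1.5679×0.31233×-0.00873 + 0.94997×0.99996×1.00000 = -0.004275 + 0.949932 = 0.945657.
Q̄ = (S₀/π) × [bracket] = (2166/π) × 0.945657 = 651.99 W/m².
Ratio Q̄_A / Q̄_B = 420.10 / 651.99 = 0.6443.

Q̄_A / Q̄_B ≈ 0.644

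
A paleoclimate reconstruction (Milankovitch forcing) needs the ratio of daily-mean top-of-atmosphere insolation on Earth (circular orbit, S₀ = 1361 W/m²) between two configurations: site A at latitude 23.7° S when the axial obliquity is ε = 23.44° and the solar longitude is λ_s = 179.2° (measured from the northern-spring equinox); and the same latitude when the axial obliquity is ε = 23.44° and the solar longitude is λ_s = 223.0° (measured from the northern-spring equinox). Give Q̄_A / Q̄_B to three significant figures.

Q̄_A / Q̄_B ≈ 0.861

— Configuration A (φ=-23.7°):
Solar declination: sin δ = sin ε · sin λ_s = sin 23.44° × sin 179.2° = 0.00555, so δ = +0.318°.
cos H₀ = −tan(-23.7°) tan(+0.318°) = 0.0024, H₀ = 1.5684 rad.
Bracket: H₀ sin φ sin δ + cos φ cos δ sin H₀ = 1.5684×-0.40195×0.00555 + 0.91566×0.99998×1.00000 = -0.003499 + 0.915642 = 0.912143.
Q̄ = (S₀/π) × [bracket] = (1361/π) × 0.912143 = 395.16 W/m².
— Configuration B (φ=-23.7°):
Solar declination: sin δ = sin ε · sin λ_s = sin 23.44° × sin 223.0° = -0.27129, so δ = -15.741°.
cos H₀ = −tan(-23.7°) tan(-15.741°) = -0.1237, H₀ = 1.6948 rad.
Bracket: H₀ sin φ sin δ + cos φ cos δ sin H₀ = 1.6948×-0.40195×-0.27129 + 0.91566×0.96250×0.99232 = 0.184809 + 0.874554 = 1.059363.
Q̄ = (S₀/π) × [bracket] = (1361/π) × 1.059363 = 458.94 W/m².
Ratio Q̄_A / Q̄_B = 395.16 / 458.94 = 0.8610.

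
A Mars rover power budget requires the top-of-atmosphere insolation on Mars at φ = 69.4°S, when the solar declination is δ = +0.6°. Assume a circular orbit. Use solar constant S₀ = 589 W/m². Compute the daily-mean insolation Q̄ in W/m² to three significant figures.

cos H₀ = −tan(-69.4°) tan(+0.600°) = 0.0279, H₀ = 1.5429 rad.
Bracket: H₀ sin φ sin δ + cos φ cos δ sin H₀ = 1.5429×-0.93606×0.01047 + 0.35184×0.99995×0.99961 = -0.015121 + 0.351685 = 0.336564.
Q̄ = (S₀/π) × [bracket] = (589/π) × 0.336564 = 63.10 W/m².

Q̄ ≈ 63.1 W/m²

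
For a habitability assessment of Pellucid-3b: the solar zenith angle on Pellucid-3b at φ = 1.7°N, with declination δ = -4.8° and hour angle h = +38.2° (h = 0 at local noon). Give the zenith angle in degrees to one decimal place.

θ_z = 38.7°

cos θ_z = sin φ sin δ + cos φ cos δ cos h = -0.002482 + 0.782756 = 0.780274.
θ_z = arccos(0.780274) = 38.7°.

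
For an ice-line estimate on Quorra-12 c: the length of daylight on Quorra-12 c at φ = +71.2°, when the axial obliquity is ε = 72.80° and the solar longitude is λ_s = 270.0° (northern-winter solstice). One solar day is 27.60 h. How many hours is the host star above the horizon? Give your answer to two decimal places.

0.00 h

Solar declination: sin δ = sin ε · sin λ_s = sin 72.80° × sin 270.0° = -0.95528, so δ = -72.800°.
cos H₀ = −tan φ · tan δ = 9.4895 ≥ 1, so the host star never rises (polar night) and H₀ = 0.
Daylight = 2H₀/(2π) × 27.60 h = (0.0000/π) × 27.60 = 0.00 h.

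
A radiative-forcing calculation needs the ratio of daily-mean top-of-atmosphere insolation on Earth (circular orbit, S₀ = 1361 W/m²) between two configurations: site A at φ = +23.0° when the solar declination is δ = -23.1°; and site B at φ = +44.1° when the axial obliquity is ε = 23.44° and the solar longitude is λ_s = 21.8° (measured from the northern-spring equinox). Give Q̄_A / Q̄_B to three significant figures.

Q̄_A / Q̄_B ≈ 0.705

— Configuration A (φ=+23.0°):
cos H₀ = −tan(+23.0°) tan(-23.100°) = 0.1811, H₀ = 1.3887 rad.
Bracket: H₀ sin φ sin δ + cos φ cos δ sin H₀ = 1.3887×0.39073×-0.39234 + 0.92050×0.91982×0.98347 = -0.212886 + 0.832698 = 0.619812.
Q̄ = (S₀/π) × [bracket] = (1361/π) × 0.619812 = 268.51 W/m².
— Configuration B (φ=+44.1°):
Solar declination: sin δ = sin ε · sin λ_s = sin 23.44° × sin 21.8° = 0.14773, so δ = +8.495°.
cos H₀ = −tan(+44.1°) tan(+8.495°) = -0.1447, H₀ = 1.7161 rad.
Bracket: H₀ sin φ sin δ + cos φ cos δ sin H₀ = 1.7161×0.69591×0.14773 + 0.71813×0.98903×0.98947 = 0.176427 + 0.702773 = 0.879200.
Q̄ = (S₀/π) × [bracket] = (1361/π) × 0.879200 = 380.89 W/m².
Ratio Q̄_A / Q̄_B = 268.51 / 380.89 = 0.7050.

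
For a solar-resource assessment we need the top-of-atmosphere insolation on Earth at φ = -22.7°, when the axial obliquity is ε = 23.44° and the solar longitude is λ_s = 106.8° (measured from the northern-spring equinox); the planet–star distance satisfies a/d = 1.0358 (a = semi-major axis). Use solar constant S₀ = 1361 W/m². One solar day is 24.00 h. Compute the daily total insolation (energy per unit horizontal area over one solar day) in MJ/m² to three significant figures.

25.5 MJ/m²

Solar declination: sin δ = sin ε · sin λ_s = sin 23.44° × sin 106.8° = 0.38081, so δ = +22.384°.
cos H₀ = −tan(-22.7°) tan(+22.384°) = 0.1723, H₀ = 1.3977 rad.
Bracket: H₀ sin φ sin δ + cos φ cos δ sin H₀ = 1.3977×-0.38591×0.38081 + 0.92254×0.92465×0.98505 = -0.205404 + 0.840274 = 0.634870.
Inverse-square distance factor (a/d)² = 1.0358² = 1.072882.
Q̄ = (S₀/π) × 1.072882 × [bracket] = (1361/π) × 1.072882 × 0.634870 = 295.08 W/m².
Daily total = Q̄ × 24.00 h × 3600 s/h = 295.08 × 24.00 × 3600 / 10⁶ = 25.49 MJ/m².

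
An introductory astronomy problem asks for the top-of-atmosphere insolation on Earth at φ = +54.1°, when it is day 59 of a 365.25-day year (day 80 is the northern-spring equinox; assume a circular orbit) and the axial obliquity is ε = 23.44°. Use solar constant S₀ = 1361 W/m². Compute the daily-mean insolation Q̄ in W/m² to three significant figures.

Solar longitude: λ_s = 360° × (59 − 80)/365.25 = -20.698°, i.e. -20.698° + 360° = 339.302°.
sin δ = sin 23.44° × sin 339.302° = -0.14060, so δ = -8.082°.
cos H₀ = −tan(+54.1°) tan(-8.082°) = 0.1962, H₀ = 1.3733 rad.
Bracket: H₀ sin φ sin δ + cos φ cos δ sin H₀ = 1.3733×0.81004×-0.14060 + 0.58637×0.99007×0.98057 = -0.156407 + 0.569267 = 0.412860.
Q̄ = (S₀/π) × [bracket] = (1361/π) × 0.412860 = 178.9 W/m².

Q̄ ≈ 179 W/m²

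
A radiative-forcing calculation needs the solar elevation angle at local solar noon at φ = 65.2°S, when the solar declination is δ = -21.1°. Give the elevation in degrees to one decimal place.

45.9°

At local noon the hour angle is zero, so the zenith angle equals |φ − δ| = |-65.2° − (-21.100°)| = 44.100°.
Elevation = 90° − 44.100° = 45.9°.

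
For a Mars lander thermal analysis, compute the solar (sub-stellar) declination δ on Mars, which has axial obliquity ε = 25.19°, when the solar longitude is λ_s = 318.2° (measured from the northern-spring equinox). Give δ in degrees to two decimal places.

δ = -16.48°

sin δ = sin ε · sin λ_s = sin 25.19° × sin 318.2° = -0.283690.
δ = arcsin(-0.283690) = -16.48°.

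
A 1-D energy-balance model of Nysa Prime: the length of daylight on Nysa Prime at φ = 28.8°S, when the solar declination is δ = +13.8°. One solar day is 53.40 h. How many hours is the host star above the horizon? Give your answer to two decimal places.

24.40 h

cos H₀ = −tan φ · tan δ = −tan(-28.8°) × tan(+13.800°) = 0.1350, so H₀ = 1.4353 rad = 82.24°.
Daylight = 2H₀/(2π) × 53.40 h = (1.4353/π) × 53.40 = 24.40 h.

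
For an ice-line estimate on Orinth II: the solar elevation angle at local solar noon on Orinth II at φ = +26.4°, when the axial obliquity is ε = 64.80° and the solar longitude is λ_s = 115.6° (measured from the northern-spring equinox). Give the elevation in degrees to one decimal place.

Solar declination: sin δ = sin ε · sin λ_s = sin 64.80° × sin 115.6° = 0.81600, so δ = +54.687°.
At local noon the hour angle is zero, so the zenith angle equals |φ − δ| = |+26.4° − (+54.687°)| = 28.287°.
Elevation = 90° − 28.287° = 61.7°.

61.7°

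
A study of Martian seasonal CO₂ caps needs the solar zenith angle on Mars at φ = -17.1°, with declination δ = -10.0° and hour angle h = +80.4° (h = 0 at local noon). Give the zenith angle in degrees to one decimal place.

cos θ_z = sin φ sin δ + cos φ cos δ cos h = 0.051060 + 0.156975 = 0.208035.
θ_z = arccos(0.208035) = 78.0°.

θ_z = 78.0°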